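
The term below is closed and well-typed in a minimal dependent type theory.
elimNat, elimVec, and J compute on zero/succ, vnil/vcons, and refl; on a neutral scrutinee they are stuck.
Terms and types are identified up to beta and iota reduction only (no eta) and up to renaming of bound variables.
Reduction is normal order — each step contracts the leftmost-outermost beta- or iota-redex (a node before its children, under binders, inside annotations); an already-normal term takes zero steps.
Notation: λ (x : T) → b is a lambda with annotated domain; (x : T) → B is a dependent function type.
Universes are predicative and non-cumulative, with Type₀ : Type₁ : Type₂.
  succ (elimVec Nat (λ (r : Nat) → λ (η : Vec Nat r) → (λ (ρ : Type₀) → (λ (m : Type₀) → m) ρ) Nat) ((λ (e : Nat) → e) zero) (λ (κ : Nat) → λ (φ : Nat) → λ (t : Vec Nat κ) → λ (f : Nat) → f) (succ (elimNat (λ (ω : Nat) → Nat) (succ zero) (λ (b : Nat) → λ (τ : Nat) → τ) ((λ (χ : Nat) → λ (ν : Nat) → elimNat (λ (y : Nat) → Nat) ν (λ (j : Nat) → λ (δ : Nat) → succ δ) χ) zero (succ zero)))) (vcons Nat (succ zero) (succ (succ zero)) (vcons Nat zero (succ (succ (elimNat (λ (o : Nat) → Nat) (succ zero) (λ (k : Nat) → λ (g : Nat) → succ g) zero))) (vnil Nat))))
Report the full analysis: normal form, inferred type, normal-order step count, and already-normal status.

normal form:
  succ zero
the term's type:
  Nat
normal-order step count: 12
already normal: no
first redex: an elimVec iota-redex


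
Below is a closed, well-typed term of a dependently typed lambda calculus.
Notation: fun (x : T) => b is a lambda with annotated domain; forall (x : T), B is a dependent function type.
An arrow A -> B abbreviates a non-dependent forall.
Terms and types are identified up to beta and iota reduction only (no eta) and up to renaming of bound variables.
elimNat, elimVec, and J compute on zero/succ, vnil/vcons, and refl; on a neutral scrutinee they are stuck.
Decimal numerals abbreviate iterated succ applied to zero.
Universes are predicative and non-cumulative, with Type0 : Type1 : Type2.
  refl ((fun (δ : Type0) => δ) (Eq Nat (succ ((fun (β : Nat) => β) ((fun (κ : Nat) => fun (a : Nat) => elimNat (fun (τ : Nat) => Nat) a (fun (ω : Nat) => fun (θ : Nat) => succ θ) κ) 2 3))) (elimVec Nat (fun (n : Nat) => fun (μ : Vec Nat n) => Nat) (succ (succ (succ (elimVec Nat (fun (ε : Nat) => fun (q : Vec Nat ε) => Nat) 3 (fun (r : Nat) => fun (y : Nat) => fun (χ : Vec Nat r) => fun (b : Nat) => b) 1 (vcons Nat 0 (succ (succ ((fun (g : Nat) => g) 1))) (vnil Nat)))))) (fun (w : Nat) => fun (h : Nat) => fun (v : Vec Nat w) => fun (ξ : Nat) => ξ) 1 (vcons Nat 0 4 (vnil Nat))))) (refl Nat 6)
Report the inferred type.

inferred type:
  Eq (Eq Nat 6 6) (refl Nat 6) (refl Nat 6)


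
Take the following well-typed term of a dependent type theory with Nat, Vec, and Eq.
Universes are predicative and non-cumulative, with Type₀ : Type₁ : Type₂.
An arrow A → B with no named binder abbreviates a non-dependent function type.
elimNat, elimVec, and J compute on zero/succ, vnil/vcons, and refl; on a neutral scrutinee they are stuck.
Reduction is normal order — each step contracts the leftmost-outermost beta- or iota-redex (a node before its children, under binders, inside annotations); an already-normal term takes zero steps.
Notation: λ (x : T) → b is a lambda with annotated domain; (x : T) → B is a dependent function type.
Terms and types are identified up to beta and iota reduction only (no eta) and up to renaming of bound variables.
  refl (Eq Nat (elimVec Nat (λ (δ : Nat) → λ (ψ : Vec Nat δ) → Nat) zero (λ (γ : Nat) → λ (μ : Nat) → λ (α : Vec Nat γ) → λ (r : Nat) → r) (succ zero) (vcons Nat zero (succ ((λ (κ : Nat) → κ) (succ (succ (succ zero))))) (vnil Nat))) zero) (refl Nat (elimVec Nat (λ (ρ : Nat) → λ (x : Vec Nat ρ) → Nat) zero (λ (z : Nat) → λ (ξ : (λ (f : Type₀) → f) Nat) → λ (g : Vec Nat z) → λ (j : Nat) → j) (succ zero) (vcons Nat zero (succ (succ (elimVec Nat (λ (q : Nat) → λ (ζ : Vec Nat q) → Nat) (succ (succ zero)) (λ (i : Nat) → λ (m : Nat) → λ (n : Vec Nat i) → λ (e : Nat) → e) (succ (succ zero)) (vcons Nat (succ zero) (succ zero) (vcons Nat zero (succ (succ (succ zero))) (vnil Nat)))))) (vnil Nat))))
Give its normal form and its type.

resulting normal form:
  refl (Eq Nat zero zero) (refl Nat zero)
type:
  Eq (Eq Nat zero zero) (refl Nat zero) (refl Nat zero)


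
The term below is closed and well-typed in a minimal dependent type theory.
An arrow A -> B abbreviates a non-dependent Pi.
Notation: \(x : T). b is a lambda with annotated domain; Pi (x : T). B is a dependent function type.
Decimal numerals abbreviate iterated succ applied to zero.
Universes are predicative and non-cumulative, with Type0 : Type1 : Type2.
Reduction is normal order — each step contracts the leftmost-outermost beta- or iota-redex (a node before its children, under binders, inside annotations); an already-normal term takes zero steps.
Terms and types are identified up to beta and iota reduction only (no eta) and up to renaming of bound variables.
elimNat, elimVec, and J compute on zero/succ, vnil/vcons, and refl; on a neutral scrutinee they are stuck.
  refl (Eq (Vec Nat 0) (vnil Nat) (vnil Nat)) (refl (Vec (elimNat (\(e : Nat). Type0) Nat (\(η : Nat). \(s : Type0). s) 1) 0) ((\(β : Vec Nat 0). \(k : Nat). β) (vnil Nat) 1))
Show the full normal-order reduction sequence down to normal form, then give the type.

normal-order reduction sequence:
  refl (Eq (Vec Nat 0) (vnil Nat) (vnil Nat)) (refl (Vec (elimNat (\(e : Nat). Type0) Nat (\(η : Nat). \(s : Type0). s) 1) 0) ((\(β : Vec Nat 0). \(k : Nat). β) (vnil Nat) 1))
  ~> refl (Eq (Vec Nat 0) (vnil Nat) (vnil Nat)) (refl (Vec ((\(e : Nat). \(η : Type0). η) 0 (elimNat (\(s : Nat). Type0) Nat (\(β : Nat). \(k : Type0). k) 0)) 0) ((\(ζ : Vec Nat 0). \(q : Nat). ζ) (vnil Nat) 1))
  ~> refl (Eq (Vec Nat 0) (vnil Nat) (vnil Nat)) (refl (Vec ((\(e : Type0). e) (elimNat (\(η : Nat). Type0) Nat (\(s : Nat). \(β : Type0). β) 0)) 0) ((\(k : Vec Nat 0). \(ζ : Nat). k) (vnil Nat) 1))
  ~> refl (Eq (Vec Nat 0) (vnil Nat) (vnil Nat)) (refl (Vec (elimNat (\(e : Nat). Type0) Nat (\(η : Nat). \(s : Type0). s) 0) 0) ((\(β : Vec Nat 0). \(k : Nat). β) (vnil Nat) 1))
  ~> refl (Eq (Vec Nat 0) (vnil Nat) (vnil Nat)) (refl (Vec Nat 0) ((\(e : Vec Nat 0). \(η : Nat). e) (vnil Nat) 1))
  ~> refl (Eq (Vec Nat 0) (vnil Nat) (vnil Nat)) (refl (Vec Nat 0) ((\(e : Nat). vnil Nat) 1))
  ~> refl (Eq (Vec Nat 0) (vnil Nat) (vnil Nat)) (refl (Vec Nat 0) (vnil Nat))
inferred type:
  Eq (Eq (Vec Nat 0) (vnil Nat) (vnil Nat)) (refl (Vec Nat 0) (vnil Nat)) (refl (Vec Nat 0) (vnil Nat))


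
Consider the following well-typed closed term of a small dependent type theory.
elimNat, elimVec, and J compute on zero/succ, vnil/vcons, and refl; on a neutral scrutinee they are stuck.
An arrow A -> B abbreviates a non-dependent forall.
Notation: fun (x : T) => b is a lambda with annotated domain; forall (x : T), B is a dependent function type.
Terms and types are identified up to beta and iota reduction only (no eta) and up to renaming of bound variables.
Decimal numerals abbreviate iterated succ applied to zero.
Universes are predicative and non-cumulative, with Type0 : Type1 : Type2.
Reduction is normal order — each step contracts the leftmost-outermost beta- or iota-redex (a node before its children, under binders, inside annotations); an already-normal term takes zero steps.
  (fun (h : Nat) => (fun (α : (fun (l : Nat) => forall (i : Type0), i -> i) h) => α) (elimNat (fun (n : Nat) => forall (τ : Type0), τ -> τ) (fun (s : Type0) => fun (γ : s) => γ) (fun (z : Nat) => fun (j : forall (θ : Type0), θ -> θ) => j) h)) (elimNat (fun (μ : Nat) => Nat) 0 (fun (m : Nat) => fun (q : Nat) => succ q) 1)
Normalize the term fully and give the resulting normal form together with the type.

normal form:
  fun (h : Type0) => fun (α : h) => α
type:
  forall (h : Type0), h -> h


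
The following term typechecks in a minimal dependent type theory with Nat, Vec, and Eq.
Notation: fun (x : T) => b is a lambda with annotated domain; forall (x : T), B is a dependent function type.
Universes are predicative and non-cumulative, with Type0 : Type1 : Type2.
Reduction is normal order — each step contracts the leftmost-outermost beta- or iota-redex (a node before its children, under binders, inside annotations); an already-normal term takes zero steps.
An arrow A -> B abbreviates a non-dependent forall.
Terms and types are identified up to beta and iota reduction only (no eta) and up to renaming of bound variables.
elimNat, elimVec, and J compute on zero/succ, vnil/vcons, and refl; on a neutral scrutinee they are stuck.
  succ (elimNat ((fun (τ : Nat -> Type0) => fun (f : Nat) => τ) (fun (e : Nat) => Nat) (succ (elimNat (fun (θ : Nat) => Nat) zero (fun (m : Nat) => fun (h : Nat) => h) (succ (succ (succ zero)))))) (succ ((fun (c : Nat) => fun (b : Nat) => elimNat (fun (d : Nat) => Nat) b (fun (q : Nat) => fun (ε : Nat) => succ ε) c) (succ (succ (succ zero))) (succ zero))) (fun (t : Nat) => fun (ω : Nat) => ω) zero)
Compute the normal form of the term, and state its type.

resulting normal form:
  succ (succ (succ (succ (succ (succ zero)))))
the term's type:
  Nat


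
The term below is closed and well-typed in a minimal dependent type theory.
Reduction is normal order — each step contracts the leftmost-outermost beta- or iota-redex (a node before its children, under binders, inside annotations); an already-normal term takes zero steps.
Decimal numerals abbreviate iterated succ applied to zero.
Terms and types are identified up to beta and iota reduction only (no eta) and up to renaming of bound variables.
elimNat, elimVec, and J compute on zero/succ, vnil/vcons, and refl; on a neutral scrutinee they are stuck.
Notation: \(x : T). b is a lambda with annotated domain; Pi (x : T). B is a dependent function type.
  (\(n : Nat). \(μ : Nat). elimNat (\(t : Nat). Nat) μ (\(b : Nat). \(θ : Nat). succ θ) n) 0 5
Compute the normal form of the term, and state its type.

resulting normal form:
  5
type:
  Nat


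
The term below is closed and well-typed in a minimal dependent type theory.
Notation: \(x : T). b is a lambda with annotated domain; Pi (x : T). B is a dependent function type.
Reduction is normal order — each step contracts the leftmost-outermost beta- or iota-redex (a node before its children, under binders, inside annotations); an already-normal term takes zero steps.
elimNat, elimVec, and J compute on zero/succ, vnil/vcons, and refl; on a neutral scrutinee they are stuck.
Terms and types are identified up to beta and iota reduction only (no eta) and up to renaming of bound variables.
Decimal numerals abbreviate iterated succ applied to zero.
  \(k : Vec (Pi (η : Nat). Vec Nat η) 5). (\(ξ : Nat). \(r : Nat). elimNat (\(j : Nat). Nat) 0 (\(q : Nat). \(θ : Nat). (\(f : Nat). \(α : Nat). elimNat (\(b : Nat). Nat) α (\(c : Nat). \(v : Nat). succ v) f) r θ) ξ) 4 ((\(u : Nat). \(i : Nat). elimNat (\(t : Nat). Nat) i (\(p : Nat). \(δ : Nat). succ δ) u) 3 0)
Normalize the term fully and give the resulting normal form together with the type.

normal form:
  \(k : Vec (Pi (η : Nat). Vec Nat η) 5). 12
type:
  Pi (k : Vec (Pi (η : Nat). Vec Nat η) 5). Nat


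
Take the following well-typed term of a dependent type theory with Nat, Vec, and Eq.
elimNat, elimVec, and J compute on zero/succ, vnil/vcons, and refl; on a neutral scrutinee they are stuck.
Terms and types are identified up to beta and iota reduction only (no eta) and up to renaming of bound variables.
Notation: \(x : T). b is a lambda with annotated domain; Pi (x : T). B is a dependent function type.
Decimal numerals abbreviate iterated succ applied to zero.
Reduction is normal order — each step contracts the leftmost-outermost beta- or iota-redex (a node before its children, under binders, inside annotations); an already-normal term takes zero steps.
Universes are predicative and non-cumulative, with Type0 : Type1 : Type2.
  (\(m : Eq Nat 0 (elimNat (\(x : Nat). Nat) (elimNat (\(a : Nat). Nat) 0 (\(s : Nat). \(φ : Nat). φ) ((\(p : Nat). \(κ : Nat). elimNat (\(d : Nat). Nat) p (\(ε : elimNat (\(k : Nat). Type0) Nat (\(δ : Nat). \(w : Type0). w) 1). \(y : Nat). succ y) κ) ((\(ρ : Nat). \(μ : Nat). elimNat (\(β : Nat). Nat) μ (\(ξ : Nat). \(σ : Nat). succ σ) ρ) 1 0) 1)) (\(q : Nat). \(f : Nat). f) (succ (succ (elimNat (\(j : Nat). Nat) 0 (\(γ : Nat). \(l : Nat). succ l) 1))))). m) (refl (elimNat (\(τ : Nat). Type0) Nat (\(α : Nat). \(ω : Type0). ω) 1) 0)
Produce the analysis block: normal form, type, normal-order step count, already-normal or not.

resulting normal form:
  refl Nat 0
type:
  Eq Nat 0 0
steps to reach normal form (normal order): 5
already normal: no
first contracted redex: a beta-redex


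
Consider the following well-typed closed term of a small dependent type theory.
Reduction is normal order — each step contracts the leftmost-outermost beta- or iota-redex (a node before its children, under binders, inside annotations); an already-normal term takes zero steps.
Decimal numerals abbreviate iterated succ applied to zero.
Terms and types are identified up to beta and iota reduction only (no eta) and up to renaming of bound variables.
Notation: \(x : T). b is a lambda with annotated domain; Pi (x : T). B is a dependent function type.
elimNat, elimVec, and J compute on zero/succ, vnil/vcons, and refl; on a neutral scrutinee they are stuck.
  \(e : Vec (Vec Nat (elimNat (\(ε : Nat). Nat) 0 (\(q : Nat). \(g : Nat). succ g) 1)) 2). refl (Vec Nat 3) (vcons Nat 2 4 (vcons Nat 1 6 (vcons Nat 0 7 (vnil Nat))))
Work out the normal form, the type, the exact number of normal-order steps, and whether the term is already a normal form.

reduced normal form:
  \(e : Vec (Vec Nat 1) 2). refl (Vec Nat 3) (vcons Nat 2 4 (vcons Nat 1 6 (vcons Nat 0 7 (vnil Nat))))
the term's type:
  Pi (e : Vec (Vec Nat 1) 2). Eq (Vec Nat 3) (vcons Nat 2 4 (vcons Nat 1 6 (vcons Nat 0 7 (vnil Nat)))) (vcons Nat 2 4 (vcons Nat 1 6 (vcons Nat 0 7 (vnil Nat))))
reduction steps (normal order): 4
term was already normal: no
first contracted redex: an elimNat iota-redex


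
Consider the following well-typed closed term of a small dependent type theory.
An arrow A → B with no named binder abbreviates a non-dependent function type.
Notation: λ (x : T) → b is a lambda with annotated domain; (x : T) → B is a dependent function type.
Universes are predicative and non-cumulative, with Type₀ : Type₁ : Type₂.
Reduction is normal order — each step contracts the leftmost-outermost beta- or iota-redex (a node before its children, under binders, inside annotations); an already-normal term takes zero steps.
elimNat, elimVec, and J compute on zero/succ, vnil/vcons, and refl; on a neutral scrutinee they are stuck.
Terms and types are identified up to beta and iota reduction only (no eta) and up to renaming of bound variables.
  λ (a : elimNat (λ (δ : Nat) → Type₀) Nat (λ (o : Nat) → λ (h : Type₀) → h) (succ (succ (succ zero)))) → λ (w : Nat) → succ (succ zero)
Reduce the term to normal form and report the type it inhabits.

resulting normal form:
  λ (a : Nat) → λ (δ : Nat) → succ (succ zero)
type:
  Nat → Nat → Nat
observation: contracting an elimNat iota-redex first, the term normalizes in 10 steps.


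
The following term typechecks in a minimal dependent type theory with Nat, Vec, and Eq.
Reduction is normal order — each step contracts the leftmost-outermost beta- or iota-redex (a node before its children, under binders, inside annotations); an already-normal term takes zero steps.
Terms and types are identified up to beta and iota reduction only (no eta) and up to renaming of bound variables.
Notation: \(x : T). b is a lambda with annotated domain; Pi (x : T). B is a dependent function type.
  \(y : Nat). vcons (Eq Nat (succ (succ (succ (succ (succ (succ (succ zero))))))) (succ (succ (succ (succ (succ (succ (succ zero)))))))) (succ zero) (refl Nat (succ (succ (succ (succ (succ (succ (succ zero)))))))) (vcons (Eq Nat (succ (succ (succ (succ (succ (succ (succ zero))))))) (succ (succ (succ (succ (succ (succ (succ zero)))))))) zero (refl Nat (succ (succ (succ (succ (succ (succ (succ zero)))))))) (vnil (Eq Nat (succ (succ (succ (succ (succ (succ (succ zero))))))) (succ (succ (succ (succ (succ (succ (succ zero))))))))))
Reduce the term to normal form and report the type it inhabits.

normal form:
  \(y : Nat). vcons (Eq Nat (succ (succ (succ (succ (succ (succ (succ zero))))))) (succ (succ (succ (succ (succ (succ (succ zero)))))))) (succ zero) (refl Nat (succ (succ (succ (succ (succ (succ (succ zero)))))))) (vcons (Eq Nat (succ (succ (succ (succ (succ (succ (succ zero))))))) (succ (succ (succ (succ (succ (succ (succ zero)))))))) zero (refl Nat (succ (succ (succ (succ (succ (succ (succ zero)))))))) (vnil (Eq Nat (succ (succ (succ (succ (succ (succ (succ zero))))))) (succ (succ (succ (succ (succ (succ (succ zero))))))))))
inferred type:
  Pi (y : Nat). Vec (Eq Nat (succ (succ (succ (succ (succ (succ (succ zero))))))) (succ (succ (succ (succ (succ (succ (succ zero)))))))) (succ (succ zero))
observation: no redex remains anywhere in the term; it is its own normal form.


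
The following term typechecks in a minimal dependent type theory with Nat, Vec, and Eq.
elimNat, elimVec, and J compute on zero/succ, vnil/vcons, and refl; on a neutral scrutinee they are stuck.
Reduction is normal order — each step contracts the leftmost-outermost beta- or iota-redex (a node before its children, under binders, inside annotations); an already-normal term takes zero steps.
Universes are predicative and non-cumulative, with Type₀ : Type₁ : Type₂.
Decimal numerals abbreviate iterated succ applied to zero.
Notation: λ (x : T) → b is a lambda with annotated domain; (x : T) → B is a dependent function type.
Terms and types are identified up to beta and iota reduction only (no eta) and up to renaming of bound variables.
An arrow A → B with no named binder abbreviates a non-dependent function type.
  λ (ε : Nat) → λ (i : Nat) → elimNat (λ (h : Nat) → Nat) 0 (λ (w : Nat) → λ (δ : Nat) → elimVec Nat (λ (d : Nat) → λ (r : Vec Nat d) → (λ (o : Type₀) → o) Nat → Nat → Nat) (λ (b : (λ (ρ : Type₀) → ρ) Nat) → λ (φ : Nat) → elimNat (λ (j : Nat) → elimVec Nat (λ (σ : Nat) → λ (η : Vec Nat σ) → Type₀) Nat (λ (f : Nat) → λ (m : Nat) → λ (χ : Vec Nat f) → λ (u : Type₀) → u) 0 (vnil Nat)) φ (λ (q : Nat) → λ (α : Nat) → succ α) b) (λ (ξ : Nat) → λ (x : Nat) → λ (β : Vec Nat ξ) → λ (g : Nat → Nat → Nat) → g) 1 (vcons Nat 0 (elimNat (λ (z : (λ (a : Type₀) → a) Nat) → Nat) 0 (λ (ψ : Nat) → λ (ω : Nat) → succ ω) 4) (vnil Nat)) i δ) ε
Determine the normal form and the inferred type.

reduced normal form:
  λ (ε : Nat) → λ (i : Nat) → elimNat (λ (h : Nat) → Nat) 0 (λ (w : Nat) → λ (δ : Nat) → elimNat (λ (d : Nat) → Nat) δ (λ (r : Nat) → λ (o : Nat) → succ o) i) ε
type:
  Nat → Nat → Nat


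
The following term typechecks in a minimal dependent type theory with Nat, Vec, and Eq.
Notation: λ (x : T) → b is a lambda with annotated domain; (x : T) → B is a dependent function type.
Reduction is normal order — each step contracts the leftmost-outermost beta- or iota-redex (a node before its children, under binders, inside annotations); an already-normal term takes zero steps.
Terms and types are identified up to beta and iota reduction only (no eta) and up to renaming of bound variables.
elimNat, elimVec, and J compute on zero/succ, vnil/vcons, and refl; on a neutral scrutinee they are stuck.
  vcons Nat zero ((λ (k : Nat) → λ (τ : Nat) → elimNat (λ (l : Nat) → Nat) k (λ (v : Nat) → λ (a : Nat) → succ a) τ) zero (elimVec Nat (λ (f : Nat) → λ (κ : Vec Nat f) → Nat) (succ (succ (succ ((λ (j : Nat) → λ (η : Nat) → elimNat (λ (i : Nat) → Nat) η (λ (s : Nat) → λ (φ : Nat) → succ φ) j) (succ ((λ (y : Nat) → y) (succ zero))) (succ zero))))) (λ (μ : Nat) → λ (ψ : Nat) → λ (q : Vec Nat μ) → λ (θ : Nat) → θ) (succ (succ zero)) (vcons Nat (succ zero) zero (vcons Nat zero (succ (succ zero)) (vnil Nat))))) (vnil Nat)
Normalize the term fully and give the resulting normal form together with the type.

reduced normal form:
  vcons Nat zero (succ (succ (succ (succ (succ (succ zero)))))) (vnil Nat)
inferred type:
  Vec Nat (succ zero)
observation: contracting a beta-redex first, the term normalizes in 42 steps.


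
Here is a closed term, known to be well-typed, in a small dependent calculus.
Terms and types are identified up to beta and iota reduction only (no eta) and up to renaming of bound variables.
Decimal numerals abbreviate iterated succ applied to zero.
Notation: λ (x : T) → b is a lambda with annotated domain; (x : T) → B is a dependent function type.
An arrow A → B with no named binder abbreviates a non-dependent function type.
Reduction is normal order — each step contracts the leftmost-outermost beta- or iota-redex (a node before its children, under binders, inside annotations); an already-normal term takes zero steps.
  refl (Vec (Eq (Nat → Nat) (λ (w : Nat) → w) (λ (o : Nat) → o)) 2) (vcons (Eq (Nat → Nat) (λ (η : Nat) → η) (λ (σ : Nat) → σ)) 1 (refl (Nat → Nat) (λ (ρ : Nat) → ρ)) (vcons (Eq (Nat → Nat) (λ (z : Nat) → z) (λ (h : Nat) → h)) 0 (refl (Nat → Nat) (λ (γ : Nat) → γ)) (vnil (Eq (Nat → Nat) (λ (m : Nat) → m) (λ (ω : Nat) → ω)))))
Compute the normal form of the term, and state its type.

reduced normal form:
  refl (Vec (Eq (Nat → Nat) (λ (w : Nat) → w) (λ (o : Nat) → o)) 2) (vcons (Eq (Nat → Nat) (λ (η : Nat) → η) (λ (σ : Nat) → σ)) 1 (refl (Nat → Nat) (λ (ρ : Nat) → ρ)) (vcons (Eq (Nat → Nat) (λ (z : Nat) → z) (λ (h : Nat) → h)) 0 (refl (Nat → Nat) (λ (γ : Nat) → γ)) (vnil (Eq (Nat → Nat) (λ (m : Nat) → m) (λ (ω : Nat) → ω)))))
type:
  Eq (Vec (Eq (Nat → Nat) (λ (w : Nat) → w) (λ (o : Nat) → o)) 2) (vcons (Eq (Nat → Nat) (λ (η : Nat) → η) (λ (σ : Nat) → σ)) 1 (refl (Nat → Nat) (λ (ρ : Nat) → ρ)) (vcons (Eq (Nat → Nat) (λ (z : Nat) → z) (λ (h : Nat) → h)) 0 (refl (Nat → Nat) (λ (γ : Nat) → γ)) (vnil (Eq (Nat → Nat) (λ (m : Nat) → m) (λ (ω : Nat) → ω))))) (vcons (Eq (Nat → Nat) (λ (i : Nat) → i) (λ (φ : Nat) → φ)) 1 (refl (Nat → Nat) (λ (p : Nat) → p)) (vcons (Eq (Nat → Nat) (λ (y : Nat) → y) (λ (κ : Nat) → κ)) 0 (refl (Nat → Nat) (λ (θ : Nat) → θ)) (vnil (Eq (Nat → Nat) (λ (β : Nat) → β) (λ (k : Nat) → k)))))
observation: the term is already in normal form.


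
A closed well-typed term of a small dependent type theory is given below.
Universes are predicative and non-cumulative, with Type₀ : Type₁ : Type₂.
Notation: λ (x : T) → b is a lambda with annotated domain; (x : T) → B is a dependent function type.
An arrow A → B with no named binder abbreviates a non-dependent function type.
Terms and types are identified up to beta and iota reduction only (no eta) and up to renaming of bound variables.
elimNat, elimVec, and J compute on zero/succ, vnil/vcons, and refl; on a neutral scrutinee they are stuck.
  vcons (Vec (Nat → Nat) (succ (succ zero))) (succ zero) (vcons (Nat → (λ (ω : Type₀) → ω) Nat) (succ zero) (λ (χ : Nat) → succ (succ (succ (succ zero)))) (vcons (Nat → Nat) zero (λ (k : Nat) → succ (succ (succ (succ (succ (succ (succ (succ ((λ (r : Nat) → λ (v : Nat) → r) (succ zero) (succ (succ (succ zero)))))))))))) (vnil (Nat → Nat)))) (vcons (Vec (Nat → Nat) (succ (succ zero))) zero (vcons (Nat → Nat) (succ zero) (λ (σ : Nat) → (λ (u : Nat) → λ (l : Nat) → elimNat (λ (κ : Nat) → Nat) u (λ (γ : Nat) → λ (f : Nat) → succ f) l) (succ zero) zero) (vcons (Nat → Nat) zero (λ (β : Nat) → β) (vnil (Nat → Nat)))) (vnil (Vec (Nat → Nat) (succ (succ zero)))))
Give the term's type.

type:
  Vec (Vec (Nat → Nat) (succ (succ zero))) (succ (succ zero))


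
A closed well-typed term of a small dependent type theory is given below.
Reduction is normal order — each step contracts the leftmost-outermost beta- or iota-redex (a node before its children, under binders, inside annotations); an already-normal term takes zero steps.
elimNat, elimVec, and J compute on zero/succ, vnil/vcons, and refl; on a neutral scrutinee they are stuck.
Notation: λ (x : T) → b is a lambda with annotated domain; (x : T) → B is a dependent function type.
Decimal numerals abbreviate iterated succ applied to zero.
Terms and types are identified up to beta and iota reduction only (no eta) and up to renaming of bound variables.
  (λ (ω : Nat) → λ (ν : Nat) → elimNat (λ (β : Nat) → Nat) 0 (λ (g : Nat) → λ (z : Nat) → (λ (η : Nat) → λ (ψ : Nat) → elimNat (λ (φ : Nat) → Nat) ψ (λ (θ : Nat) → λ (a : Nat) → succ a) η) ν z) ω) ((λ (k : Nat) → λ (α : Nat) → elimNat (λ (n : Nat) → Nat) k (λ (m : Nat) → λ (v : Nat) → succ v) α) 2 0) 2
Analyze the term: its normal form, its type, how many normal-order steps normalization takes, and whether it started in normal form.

reduced normal form:
  4
type:
  Nat
reduction steps (normal order): 21
started in normal form: no
first contracted redex: a beta-redex


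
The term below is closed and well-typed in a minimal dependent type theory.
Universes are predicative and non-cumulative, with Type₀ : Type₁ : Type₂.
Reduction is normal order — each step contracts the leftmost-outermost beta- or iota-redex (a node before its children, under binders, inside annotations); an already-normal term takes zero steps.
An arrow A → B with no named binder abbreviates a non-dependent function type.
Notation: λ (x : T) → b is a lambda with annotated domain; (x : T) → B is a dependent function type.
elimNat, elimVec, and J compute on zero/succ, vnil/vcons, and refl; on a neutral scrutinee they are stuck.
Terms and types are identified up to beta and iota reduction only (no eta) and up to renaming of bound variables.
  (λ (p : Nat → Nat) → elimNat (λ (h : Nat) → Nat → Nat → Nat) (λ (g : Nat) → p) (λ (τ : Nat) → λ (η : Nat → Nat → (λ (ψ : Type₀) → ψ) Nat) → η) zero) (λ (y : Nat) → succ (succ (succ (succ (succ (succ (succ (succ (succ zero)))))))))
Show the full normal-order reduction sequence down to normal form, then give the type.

reduction (normal order):
  (λ (p : Nat → Nat) → elimNat (λ (h : Nat) → Nat → Nat → Nat) (λ (g : Nat) → p) (λ (τ : Nat) → λ (η : Nat → Nat → (λ (ψ : Type₀) → ψ) Nat) → η) zero) (λ (y : Nat) → succ (succ (succ (succ (succ (succ (succ (succ (succ zero)))))))))
  ~> elimNat (λ (p : Nat) → Nat → Nat → Nat) (λ (h : Nat) → λ (g : Nat) → succ (succ (succ (succ (succ (succ (succ (succ (succ zero))))))))) (λ (τ : Nat) → λ (η : Nat → Nat → (λ (ψ : Type₀) → ψ) Nat) → η) zero
  ~> λ (p : Nat) → λ (h : Nat) → succ (succ (succ (succ (succ (succ (succ (succ (succ zero))))))))
inferred type:
  Nat → Nat → Nat


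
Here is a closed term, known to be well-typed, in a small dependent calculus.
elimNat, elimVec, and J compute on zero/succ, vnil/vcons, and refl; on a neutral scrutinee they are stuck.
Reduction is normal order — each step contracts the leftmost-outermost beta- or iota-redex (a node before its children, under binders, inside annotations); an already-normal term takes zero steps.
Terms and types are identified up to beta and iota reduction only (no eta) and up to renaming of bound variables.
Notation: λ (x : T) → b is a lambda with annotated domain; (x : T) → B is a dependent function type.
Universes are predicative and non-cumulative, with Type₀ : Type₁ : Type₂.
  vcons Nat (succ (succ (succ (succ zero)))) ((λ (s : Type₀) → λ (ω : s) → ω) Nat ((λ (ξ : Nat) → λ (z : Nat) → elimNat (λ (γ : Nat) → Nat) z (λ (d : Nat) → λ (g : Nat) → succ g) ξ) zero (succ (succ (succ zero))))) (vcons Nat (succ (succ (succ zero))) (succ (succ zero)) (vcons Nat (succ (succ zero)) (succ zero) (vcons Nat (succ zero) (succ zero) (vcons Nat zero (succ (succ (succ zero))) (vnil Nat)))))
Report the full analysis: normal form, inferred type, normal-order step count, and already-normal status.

reduced normal form:
  vcons Nat (succ (succ (succ (succ zero)))) (succ (succ (succ zero))) (vcons Nat (succ (succ (succ zero))) (succ (succ zero)) (vcons Nat (succ (succ zero)) (succ zero) (vcons Nat (succ zero) (succ zero) (vcons Nat zero (succ (succ (succ zero))) (vnil Nat)))))
inferred type:
  Vec Nat (succ (succ (succ (succ (succ zero)))))
steps to reach normal form (normal order): 5
term was already normal: no
first redex: a beta-redex


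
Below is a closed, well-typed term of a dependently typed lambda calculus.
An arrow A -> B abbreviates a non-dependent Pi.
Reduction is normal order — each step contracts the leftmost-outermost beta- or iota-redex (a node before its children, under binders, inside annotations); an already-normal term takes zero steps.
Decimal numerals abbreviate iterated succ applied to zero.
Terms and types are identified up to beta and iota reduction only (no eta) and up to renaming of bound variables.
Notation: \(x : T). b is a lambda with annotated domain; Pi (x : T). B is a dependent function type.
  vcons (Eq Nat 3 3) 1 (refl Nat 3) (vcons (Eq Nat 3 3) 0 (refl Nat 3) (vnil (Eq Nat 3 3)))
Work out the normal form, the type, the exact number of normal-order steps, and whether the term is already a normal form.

resulting normal form:
  vcons (Eq Nat 3 3) 1 (refl Nat 3) (vcons (Eq Nat 3 3) 0 (refl Nat 3) (vnil (Eq Nat 3 3)))
type:
  Vec (Eq Nat 3 3) 2
reduction steps (normal order): 0
started in normal form: yes


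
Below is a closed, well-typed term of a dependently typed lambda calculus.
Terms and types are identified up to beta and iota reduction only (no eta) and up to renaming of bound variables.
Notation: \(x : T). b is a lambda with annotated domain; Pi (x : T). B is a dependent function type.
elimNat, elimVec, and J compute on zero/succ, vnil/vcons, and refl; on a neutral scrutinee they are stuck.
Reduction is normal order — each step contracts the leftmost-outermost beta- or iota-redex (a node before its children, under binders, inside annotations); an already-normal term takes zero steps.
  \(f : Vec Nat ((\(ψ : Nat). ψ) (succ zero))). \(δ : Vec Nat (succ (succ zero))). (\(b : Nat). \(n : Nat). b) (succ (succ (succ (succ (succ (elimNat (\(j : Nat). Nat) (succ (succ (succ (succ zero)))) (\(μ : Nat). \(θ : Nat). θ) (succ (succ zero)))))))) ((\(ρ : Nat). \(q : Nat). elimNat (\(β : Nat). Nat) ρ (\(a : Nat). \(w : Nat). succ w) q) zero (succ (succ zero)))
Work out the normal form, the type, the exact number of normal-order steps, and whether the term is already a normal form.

resulting normal form:
  \(f : Vec Nat (succ zero)). \(ψ : Vec Nat (succ (succ zero))). succ (succ (succ (succ (succ (succ (succ (succ (succ zero))))))))
type:
  Pi (f : Vec Nat (succ zero)). Pi (ψ : Vec Nat (succ (succ zero))). Nat
steps to reach normal form (normal order): 10
term was already normal: no
first contracted redex: a beta-redex


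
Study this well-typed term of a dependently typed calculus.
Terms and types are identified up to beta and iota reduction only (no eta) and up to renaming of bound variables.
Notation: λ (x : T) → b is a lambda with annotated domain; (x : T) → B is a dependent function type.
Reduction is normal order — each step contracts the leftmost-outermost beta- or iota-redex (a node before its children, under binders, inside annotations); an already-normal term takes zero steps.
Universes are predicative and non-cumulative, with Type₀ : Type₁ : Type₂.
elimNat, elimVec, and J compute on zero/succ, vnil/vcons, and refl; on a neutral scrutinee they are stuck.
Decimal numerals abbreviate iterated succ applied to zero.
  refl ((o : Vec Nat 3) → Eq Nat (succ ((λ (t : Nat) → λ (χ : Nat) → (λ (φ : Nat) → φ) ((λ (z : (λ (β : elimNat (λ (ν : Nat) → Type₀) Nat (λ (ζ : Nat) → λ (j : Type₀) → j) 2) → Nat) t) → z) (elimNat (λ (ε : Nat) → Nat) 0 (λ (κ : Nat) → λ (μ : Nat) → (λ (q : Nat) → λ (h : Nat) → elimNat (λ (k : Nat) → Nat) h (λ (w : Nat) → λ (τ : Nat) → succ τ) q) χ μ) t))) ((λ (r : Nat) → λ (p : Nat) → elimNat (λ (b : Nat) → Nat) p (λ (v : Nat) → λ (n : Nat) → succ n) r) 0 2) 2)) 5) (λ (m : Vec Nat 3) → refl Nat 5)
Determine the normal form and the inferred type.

reduced normal form:
  refl ((o : Vec Nat 3) → Eq Nat 5 5) (λ (t : Vec Nat 3) → refl Nat 5)
inferred type:
  Eq ((o : Vec Nat 3) → Eq Nat 5 5) (λ (t : Vec Nat 3) → refl Nat 5) (λ (χ : Vec Nat 3) → refl Nat 5)
observation: the term reaches its normal form after 23 normal-order steps.


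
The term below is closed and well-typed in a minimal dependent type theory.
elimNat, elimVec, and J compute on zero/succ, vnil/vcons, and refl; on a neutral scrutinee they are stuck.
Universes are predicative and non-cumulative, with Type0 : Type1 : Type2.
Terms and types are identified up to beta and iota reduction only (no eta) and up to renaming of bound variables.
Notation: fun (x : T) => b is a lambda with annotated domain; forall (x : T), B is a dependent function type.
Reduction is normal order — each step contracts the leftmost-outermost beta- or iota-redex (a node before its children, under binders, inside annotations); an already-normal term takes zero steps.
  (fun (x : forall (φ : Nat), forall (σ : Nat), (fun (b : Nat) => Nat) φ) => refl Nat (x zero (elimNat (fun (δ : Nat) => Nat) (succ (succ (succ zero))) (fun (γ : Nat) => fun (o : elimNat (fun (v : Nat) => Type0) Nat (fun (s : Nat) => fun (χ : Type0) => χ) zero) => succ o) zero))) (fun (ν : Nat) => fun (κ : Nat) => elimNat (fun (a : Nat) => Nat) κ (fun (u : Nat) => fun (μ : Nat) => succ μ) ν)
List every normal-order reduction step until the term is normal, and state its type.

reduction (normal order):
  (fun (x : forall (φ : Nat), forall (σ : Nat), (fun (b : Nat) => Nat) φ) => refl Nat (x zero (elimNat (fun (δ : Nat) => Nat) (succ (succ (succ zero))) (fun (γ : Nat) => fun (o : elimNat (fun (v : Nat) => Type0) Nat (fun (s : Nat) => fun (χ : Type0) => χ) zero) => succ o) zero))) (fun (ν : Nat) => fun (κ : Nat) => elimNat (fun (a : Nat) => Nat) κ (fun (u : Nat) => fun (μ : Nat) => succ μ) ν)
  ~> refl Nat ((fun (x : Nat) => fun (φ : Nat) => elimNat (fun (σ : Nat) => Nat) φ (fun (b : Nat) => fun (δ : Nat) => succ δ) x) zero (elimNat (fun (γ : Nat) => Nat) (succ (succ (succ zero))) (fun (o : Nat) => fun (v : elimNat (fun (s : Nat) => Type0) Nat (fun (χ : Nat) => fun (ν : Type0) => ν) zero) => succ v) zero))
  ~> refl Nat ((fun (x : Nat) => elimNat (fun (φ : Nat) => Nat) x (fun (σ : Nat) => fun (b : Nat) => succ b) zero) (elimNat (fun (δ : Nat) => Nat) (succ (succ (succ zero))) (fun (γ : Nat) => fun (o : elimNat (fun (v : Nat) => Type0) Nat (fun (s : Nat) => fun (χ : Type0) => χ) zero) => succ o) zero))
  ~> refl Nat (elimNat (fun (x : Nat) => Nat) (elimNat (fun (φ : Nat) => Nat) (succ (succ (succ zero))) (fun (σ : Nat) => fun (b : elimNat (fun (δ : Nat) => Type0) Nat (fun (γ : Nat) => fun (o : Type0) => o) zero) => succ b) zero) (fun (v : Nat) => fun (s : Nat) => succ s) zero)
  ~> refl Nat (elimNat (fun (x : Nat) => Nat) (succ (succ (succ zero))) (fun (φ : Nat) => fun (σ : elimNat (fun (b : Nat) => Type0) Nat (fun (δ : Nat) => fun (γ : Type0) => γ) zero) => succ σ) zero)
  ~> refl Nat (succ (succ (succ zero)))
inferred type:
  Eq Nat (succ (succ (succ zero))) (succ (succ (succ zero)))


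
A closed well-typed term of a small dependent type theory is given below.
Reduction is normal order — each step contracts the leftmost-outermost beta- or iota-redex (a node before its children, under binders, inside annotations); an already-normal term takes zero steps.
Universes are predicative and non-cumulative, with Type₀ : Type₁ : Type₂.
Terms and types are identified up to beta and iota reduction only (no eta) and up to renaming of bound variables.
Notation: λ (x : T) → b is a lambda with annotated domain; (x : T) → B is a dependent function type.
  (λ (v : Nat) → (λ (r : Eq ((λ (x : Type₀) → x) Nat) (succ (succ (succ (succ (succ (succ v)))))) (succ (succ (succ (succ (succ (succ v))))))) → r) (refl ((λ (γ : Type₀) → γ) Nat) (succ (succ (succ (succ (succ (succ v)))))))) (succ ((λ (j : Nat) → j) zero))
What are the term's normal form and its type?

reduced normal form:
  refl Nat (succ (succ (succ (succ (succ (succ (succ zero)))))))
type:
  Eq Nat (succ (succ (succ (succ (succ (succ (succ zero))))))) (succ (succ (succ (succ (succ (succ (succ zero)))))))


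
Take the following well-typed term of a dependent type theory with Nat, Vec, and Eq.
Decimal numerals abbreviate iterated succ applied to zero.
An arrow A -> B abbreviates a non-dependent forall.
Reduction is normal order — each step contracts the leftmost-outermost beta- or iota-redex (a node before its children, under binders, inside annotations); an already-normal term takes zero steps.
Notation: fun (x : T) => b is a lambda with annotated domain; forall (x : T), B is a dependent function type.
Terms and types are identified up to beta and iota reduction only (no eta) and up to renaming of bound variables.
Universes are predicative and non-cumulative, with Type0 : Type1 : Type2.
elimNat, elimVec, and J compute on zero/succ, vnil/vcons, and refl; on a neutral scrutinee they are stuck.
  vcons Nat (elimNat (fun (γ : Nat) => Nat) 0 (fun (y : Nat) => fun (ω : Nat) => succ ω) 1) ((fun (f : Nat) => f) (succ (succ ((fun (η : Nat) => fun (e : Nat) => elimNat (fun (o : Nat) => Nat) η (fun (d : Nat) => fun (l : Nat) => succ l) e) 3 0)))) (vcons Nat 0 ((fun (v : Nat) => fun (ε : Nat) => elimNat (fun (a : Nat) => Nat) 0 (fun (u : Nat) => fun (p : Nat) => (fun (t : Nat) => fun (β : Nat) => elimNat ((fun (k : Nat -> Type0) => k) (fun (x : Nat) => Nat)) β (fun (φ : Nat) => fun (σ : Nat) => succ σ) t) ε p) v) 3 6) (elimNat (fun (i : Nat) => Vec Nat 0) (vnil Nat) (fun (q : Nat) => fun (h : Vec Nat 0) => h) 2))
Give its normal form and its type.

reduced normal form:
  vcons Nat 1 5 (vcons Nat 0 18 (vnil Nat))
inferred type:
  Vec Nat 2
observation: reduction starts at an elimNat iota-redex, and 90 normal-order steps reach the normal form.


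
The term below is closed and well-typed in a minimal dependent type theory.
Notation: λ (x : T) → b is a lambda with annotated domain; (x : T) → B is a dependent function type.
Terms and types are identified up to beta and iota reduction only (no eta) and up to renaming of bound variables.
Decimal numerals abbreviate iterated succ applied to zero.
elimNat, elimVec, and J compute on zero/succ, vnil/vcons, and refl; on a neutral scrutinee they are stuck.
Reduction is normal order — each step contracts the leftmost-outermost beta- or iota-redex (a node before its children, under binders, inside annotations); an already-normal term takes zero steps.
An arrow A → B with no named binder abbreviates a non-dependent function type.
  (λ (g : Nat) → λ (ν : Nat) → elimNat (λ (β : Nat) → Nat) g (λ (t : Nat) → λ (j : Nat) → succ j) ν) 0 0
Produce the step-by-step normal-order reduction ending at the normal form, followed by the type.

reduction (normal order):
  (λ (g : Nat) → λ (ν : Nat) → elimNat (λ (β : Nat) → Nat) g (λ (t : Nat) → λ (j : Nat) → succ j) ν) 0 0
  ~> (λ (g : Nat) → elimNat (λ (ν : Nat) → Nat) 0 (λ (β : Nat) → λ (t : Nat) → succ t) g) 0
  ~> elimNat (λ (g : Nat) → Nat) 0 (λ (ν : Nat) → λ (β : Nat) → succ β) 0
  ~> 0
inferred type:
  Nat


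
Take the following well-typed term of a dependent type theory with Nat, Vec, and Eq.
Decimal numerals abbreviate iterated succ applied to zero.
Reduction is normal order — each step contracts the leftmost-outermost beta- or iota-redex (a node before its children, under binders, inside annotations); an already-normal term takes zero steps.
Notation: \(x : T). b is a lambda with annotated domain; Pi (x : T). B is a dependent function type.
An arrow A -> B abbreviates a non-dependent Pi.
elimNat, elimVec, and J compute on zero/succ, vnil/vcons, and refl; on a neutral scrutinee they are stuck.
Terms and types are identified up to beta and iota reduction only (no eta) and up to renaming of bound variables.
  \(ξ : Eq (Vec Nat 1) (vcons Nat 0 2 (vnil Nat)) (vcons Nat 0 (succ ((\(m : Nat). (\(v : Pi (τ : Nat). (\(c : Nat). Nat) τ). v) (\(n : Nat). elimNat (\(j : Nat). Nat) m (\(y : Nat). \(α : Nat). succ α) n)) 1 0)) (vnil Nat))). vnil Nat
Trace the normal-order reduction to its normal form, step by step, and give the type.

normal-order reduction:
  \(ξ : Eq (Vec Nat 1) (vcons Nat 0 2 (vnil Nat)) (vcons Nat 0 (succ ((\(m : Nat). (\(v : Pi (τ : Nat). (\(c : Nat). Nat) τ). v) (\(n : Nat). elimNat (\(j : Nat). Nat) m (\(y : Nat). \(α : Nat). succ α) n)) 1 0)) (vnil Nat))). vnil Nat
  ~> \(ξ : Eq (Vec Nat 1) (vcons Nat 0 2 (vnil Nat)) (vcons Nat 0 (succ ((\(m : Pi (v : Nat). (\(τ : Nat). Nat) v). m) (\(c : Nat). elimNat (\(n : Nat). Nat) 1 (\(j : Nat). \(y : Nat). succ y) c) 0)) (vnil Nat))). vnil Nat
  ~> \(ξ : Eq (Vec Nat 1) (vcons Nat 0 2 (vnil Nat)) (vcons Nat 0 (succ ((\(m : Nat). elimNat (\(v : Nat). Nat) 1 (\(τ : Nat). \(c : Nat). succ c) m) 0)) (vnil Nat))). vnil Nat
  ~> \(ξ : Eq (Vec Nat 1) (vcons Nat 0 2 (vnil Nat)) (vcons Nat 0 (succ (elimNat (\(m : Nat). Nat) 1 (\(v : Nat). \(τ : Nat). succ τ) 0)) (vnil Nat))). vnil Nat
  ~> \(ξ : Eq (Vec Nat 1) (vcons Nat 0 2 (vnil Nat)) (vcons Nat 0 2 (vnil Nat))). vnil Nat
inferred type:
  Eq (Vec Nat 1) (vcons Nat 0 2 (vnil Nat)) (vcons Nat 0 2 (vnil Nat)) -> Vec Nat 0
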